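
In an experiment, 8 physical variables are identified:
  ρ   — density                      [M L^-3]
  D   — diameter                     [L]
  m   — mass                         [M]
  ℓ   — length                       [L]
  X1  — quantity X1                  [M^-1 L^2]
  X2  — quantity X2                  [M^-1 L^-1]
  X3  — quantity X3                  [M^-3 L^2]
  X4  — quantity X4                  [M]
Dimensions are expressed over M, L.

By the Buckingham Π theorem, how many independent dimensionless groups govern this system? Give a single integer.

6

Write exponents as rows M,L / cols ρ,D,m,ℓ,X1,X2,X3,X4:
  M: [ 1  0  1  0 -1 -1 -3  1]
  L: [-3  1  0  1  2 -1  2  0]
Row reduction gives pivot columns ρ,D; rank = 2
8 vars − rank 2 = 6 Π groups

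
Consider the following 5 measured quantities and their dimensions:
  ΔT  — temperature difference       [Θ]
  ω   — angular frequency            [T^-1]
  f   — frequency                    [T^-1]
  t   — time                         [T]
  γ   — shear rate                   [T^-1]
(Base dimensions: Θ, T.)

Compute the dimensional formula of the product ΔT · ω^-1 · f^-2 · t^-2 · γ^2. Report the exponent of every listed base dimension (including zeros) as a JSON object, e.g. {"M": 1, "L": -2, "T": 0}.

{"Θ": 1, "T": -1}

Exponent matrix [Θ,T] × [ΔT,ω,f,t,γ]:
  Θ: [ 1  0  0  0  0]
  T: [ 0 -1 -1  1 -1]
  [Θ]: (1)·1+(-1)·0+(-2)·0+(-2)·0+(2)·0 = 1
  [T]: (1)·0+(-1)·-1+(-2)·-1+(-2)·1+(2)·-1 = -1
⇒ Θ T^-1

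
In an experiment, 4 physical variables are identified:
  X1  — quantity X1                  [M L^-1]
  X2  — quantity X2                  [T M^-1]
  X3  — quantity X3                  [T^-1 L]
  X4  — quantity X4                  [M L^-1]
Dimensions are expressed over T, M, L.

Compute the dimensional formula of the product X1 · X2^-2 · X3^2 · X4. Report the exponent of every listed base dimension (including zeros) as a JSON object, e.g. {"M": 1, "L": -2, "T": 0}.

Exponent matrix [T,M,L] × [X1,X2,X3,X4]:
  T: [ 0  1 -1  0]
  M: [ 1 -1  0  1]
  L: [-1  0  1 -1]
  [T]: (1)·0+(-2)·1+(2)·-1+(1)·0 = -4
  [M]: (1)·1+(-2)·-1+(2)·0+(1)·1 = 4
  [L]: (1)·-1+(-2)·0+(2)·1+(1)·-1 = 0
⇒ T^-4 M^4

{"T": -4, "M": 4, "L": 0}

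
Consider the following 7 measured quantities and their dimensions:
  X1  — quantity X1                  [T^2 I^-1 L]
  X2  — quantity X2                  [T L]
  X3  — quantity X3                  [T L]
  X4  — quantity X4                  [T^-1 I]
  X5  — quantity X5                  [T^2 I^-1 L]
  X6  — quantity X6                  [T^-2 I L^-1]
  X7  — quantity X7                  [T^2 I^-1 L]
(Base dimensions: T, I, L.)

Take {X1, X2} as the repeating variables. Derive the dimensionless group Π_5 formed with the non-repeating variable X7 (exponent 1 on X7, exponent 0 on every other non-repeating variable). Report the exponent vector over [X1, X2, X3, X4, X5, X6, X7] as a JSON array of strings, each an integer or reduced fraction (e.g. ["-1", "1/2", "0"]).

["-1", "0", "0", "0", "0", "0", "1"]

Write exponents as rows T,I,L / cols X1,X2,X3,X4,X5,X6,X7:
  T: [ 2  1  1 -1  2 -2  2]
  I: [-1  0  0  1 -1  1 -1]
  L: [ 1  1  1  0  1 -1  1]
Row reduction gives pivot columns X1,X2; rank = 2
Repeat: X1,X2; free: X3,X4,X5,X6,X7
RREF:
  r0: [   1    0    0   -1    1   -1    1]
  r1: [   0    1    1    1    0    0    0]
  r2: [   0    0    0    0    0    0    0]
Fix exponent of X7 at 1, X3 at 0, X4 at 0, X5 at 0, X6 at 0; solve each RREF row for its pivot's exponent:
  r0: exp(X1) + (1)·1 = 0 ⇒ exp(X1) = -1
  r1: exp(X2) + (0)·1 = 0 ⇒ exp(X2) = 0
Π_5 = X1^-1 · X7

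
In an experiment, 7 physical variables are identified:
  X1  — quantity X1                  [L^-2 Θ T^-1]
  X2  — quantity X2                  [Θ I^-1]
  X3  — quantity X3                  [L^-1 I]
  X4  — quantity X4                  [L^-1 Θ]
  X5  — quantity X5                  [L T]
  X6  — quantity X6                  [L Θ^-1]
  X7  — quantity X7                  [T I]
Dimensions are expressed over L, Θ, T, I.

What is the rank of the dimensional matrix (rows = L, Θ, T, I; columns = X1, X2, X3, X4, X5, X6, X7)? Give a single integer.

3

Exponent matrix [L,Θ,T,I] × [X1,X2,X3,X4,X5,X6,X7]:
  L: [-2  0 -1 -1  1  1  0]
  Θ: [ 1  1  0  1  0 -1  0]
  T: [-1  0  0  0  1  0  1]
  I: [ 0 -1  1  0  0  0  1]
RREF → pivots at {X1,X2,X3} ⇒ r = 3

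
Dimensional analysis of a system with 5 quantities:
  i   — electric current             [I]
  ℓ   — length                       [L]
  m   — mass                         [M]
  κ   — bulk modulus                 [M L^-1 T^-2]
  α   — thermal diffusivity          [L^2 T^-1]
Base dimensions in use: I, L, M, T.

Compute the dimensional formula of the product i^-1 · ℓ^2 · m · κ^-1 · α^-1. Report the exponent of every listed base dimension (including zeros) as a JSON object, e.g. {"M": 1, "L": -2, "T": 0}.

Dimensional matrix (I×L×M×T by i×ℓ×m×κ×α):
  I: [ 1  0  0  0  0]
  L: [ 0  1  0 -1  2]
  M: [ 0  0  1  1  0]
  T: [ 0  0  0 -2 -1]
  [I]: (-1)·1+(2)·0+(1)·0+(-1)·0+(-1)·0 = -1
  [L]: (-1)·0+(2)·1+(1)·0+(-1)·-1+(-1)·2 = 1
  [M]: (-1)·0+(2)·0+(1)·1+(-1)·1+(-1)·0 = 0
  [T]: (-1)·0+(2)·0+(1)·0+(-1)·-2+(-1)·-1 = 3
⇒ I^-1 L T^3

{"I": -1, "L": 1, "M": 0, "T": 3}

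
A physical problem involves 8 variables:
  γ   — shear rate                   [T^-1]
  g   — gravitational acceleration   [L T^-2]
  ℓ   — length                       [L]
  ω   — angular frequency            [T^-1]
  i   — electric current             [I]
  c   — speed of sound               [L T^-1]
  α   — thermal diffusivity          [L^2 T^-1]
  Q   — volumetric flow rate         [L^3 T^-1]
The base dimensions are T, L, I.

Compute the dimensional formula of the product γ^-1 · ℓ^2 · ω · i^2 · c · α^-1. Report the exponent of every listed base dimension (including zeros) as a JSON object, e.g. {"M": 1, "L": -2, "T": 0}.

{"T": 0, "L": 1, "I": 2}

Exponent matrix [T,L,I] × [γ,g,ℓ,ω,i,c,α,Q]:
  T: [-1 -2  0 -1  0 -1 -1 -1]
  L: [ 0  1  1  0  0  1  2  3]
  I: [ 0  0  0  0  1  0  0  0]
  [T]: (-1)·-1+(2)·0+(1)·-1+(2)·0+(1)·-1+(-1)·-1 = 0
  [L]: (-1)·0+(2)·1+(1)·0+(2)·0+(1)·1+(-1)·2 = 1
  [I]: (-1)·0+(2)·0+(1)·0+(2)·1+(1)·0+(-1)·0 = 2
⇒ L I^2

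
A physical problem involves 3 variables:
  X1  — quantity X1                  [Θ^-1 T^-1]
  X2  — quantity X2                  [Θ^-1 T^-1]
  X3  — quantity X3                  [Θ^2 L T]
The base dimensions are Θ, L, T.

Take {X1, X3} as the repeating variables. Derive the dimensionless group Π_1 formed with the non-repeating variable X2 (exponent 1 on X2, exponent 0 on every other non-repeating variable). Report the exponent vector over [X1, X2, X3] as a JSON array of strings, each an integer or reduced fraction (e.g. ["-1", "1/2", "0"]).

Exponent matrix [Θ,L,T] × [X1,X2,X3]:
  Θ: [-1 -1  2]
  L: [ 0  0  1]
  T: [-1 -1  1]
RREF → pivots at {X1,X3} ⇒ r = 2
Repeat: X1,X3; free: X2
RREF:
  r0: [   1    1    0]
  r1: [   0    0    1]
  r2: [   0    0    0]
Fix exponent of X2 at 1; solve each RREF row for its pivot's exponent:
  r0: exp(X1) + (1)·1 = 0 ⇒ exp(X1) = -1
  r1: exp(X3) + (0)·1 = 0 ⇒ exp(X3) = 0
Π_1 = X1^-1 · X2

["-1", "1", "0"]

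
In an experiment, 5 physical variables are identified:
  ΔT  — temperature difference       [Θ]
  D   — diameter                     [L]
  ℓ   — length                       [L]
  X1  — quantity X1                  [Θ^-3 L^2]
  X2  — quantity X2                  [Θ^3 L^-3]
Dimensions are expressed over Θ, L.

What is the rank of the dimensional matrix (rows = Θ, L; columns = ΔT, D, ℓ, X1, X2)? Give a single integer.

Exponent matrix [Θ,L] × [ΔT,D,ℓ,X1,X2]:
  Θ: [ 1  0  0 -3  3]
  L: [ 0  1  1  2 -3]
Echelon form has 2 nonzero rows (pivots: ΔT,D)

2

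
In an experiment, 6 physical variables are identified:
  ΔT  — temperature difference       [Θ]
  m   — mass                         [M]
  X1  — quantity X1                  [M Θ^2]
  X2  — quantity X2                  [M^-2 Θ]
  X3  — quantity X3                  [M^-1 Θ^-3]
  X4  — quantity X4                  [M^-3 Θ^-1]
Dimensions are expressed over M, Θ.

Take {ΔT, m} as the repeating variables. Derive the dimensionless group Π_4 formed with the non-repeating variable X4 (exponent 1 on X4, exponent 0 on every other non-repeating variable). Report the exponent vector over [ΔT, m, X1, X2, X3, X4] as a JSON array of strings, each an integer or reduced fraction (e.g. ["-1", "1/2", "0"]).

["1", "3", "0", "0", "0", "1"]

Exponent matrix [M,Θ] × [ΔT,m,X1,X2,X3,X4]:
  M: [ 0  1  1 -2 -1 -3]
  Θ: [ 1  0  2  1 -3 -1]
Echelon form has 2 nonzero rows (pivots: ΔT,m)
Pivot set = {ΔT,m}, free = {X1,X2,X3,X4}
RREF:
  r0: [   1    0    2    1   -3   -1]
  r1: [   0    1    1   -2   -1   -3]
Fix exponent of X4 at 1, X1 at 0, X2 at 0, X3 at 0; solve each RREF row for its pivot's exponent:
  r0: exp(ΔT) + (-1)·1 = 0 ⇒ exp(ΔT) = 1
  r1: exp(m) + (-3)·1 = 0 ⇒ exp(m) = 3
Π_4 = ΔT · m^3 · X4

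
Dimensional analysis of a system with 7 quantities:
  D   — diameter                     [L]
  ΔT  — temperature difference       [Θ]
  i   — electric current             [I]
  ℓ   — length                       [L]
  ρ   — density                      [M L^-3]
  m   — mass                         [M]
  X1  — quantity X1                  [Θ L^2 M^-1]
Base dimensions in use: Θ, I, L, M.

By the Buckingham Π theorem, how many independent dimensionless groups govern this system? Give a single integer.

3

Write exponents as rows Θ,I,L,M / cols D,ΔT,i,ℓ,ρ,m,X1:
  Θ: [ 0  1  0  0  0  0  1]
  I: [ 0  0  1  0  0  0  0]
  L: [ 1  0  0  1 -3  0  2]
  M: [ 0  0  0  0  1  1 -1]
RREF → pivots at {D,ΔT,i,ρ} ⇒ r = 4
Π count = n − r = 7 − 4 = 3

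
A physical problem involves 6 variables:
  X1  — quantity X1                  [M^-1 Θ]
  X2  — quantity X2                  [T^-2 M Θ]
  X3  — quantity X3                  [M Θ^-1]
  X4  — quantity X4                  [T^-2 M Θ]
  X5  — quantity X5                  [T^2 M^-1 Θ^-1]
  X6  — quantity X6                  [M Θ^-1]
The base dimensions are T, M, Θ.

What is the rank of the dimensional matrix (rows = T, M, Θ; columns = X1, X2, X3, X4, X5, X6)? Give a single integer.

2

Dimensional matrix (T×M×Θ by X1×X2×X3×X4×X5×X6):
  T: [ 0 -2  0 -2  2  0]
  M: [-1  1  1  1 -1  1]
  Θ: [ 1  1 -1  1 -1 -1]
Row reduction gives pivot columns X1,X2; rank = 2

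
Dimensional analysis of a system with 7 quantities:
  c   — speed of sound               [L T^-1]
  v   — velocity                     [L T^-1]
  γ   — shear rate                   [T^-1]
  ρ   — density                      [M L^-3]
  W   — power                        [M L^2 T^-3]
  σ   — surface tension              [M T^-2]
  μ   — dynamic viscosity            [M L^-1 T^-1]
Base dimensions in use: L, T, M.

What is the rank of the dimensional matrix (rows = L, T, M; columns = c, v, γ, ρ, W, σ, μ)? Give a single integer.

3

Write exponents as rows L,T,M / cols c,v,γ,ρ,W,σ,μ:
  L: [ 1  1  0 -3  2  0 -1]
  T: [-1 -1 -1  0 -3 -2 -1]
  M: [ 0  0  0  1  1  1  1]
Echelon form has 3 nonzero rows (pivots: c,γ,ρ)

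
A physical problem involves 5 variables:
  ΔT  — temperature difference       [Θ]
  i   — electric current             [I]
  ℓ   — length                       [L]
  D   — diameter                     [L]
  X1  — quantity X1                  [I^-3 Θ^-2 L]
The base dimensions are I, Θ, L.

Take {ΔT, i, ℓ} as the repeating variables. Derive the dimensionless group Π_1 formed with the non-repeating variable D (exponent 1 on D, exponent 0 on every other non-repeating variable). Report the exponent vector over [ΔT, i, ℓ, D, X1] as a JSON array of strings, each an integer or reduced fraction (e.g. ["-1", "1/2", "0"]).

["0", "0", "-1", "1", "0"]

Write exponents as rows I,Θ,L / cols ΔT,i,ℓ,D,X1:
  I: [ 0  1  0  0 -3]
  Θ: [ 1  0  0  0 -2]
  L: [ 0  0  1  1  1]
RREF → pivots at {ΔT,i,ℓ} ⇒ r = 3
Repeat: ΔT,i,ℓ; free: D,X1
RREF:
  r0: [   1    0    0    0   -2]
  r1: [   0    1    0    0   -3]
  r2: [   0    0    1    1    1]
Fix exponent of D at 1, X1 at 0; solve each RREF row for its pivot's exponent:
  r0: exp(ΔT) + (0)·1 = 0 ⇒ exp(ΔT) = 0
  r1: exp(i) + (0)·1 = 0 ⇒ exp(i) = 0
  r2: exp(ℓ) + (1)·1 = 0 ⇒ exp(ℓ) = -1
Π_1 = ℓ^-1 · D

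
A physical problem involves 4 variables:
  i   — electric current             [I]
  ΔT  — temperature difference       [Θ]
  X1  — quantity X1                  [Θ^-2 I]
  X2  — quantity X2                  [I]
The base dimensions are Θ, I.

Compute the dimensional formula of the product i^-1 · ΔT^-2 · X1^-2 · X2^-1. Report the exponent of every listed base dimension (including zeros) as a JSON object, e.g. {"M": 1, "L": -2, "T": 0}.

Write exponents as rows Θ,I / cols i,ΔT,X1,X2:
  Θ: [ 0  1 -2  0]
  I: [ 1  0  1  1]
  [Θ]: (-1)·0+(-2)·1+(-2)·-2+(-1)·0 = 2
  [I]: (-1)·1+(-2)·0+(-2)·1+(-1)·1 = -4
⇒ Θ^2 I^-4

{"Θ": 2, "I": -4}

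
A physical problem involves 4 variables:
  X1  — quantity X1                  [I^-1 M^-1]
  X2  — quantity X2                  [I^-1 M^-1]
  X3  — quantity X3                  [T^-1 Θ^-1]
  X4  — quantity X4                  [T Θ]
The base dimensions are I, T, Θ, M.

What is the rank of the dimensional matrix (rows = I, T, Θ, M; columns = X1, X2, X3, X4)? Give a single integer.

2

Write exponents as rows I,T,Θ,M / cols X1,X2,X3,X4:
  I: [-1 -1  0  0]
  T: [ 0  0 -1  1]
  Θ: [ 0  0 -1  1]
  M: [-1 -1  0  0]
Row reduction gives pivot columns X1,X3; rank = 2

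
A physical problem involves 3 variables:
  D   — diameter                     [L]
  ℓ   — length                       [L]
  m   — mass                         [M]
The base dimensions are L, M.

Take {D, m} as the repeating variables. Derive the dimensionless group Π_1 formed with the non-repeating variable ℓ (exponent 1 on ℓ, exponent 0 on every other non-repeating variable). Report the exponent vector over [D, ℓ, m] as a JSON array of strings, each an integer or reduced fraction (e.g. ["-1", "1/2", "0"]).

["-1", "1", "0"]

Exponent matrix [L,M] × [D,ℓ,m]:
  L: [ 1  1  0]
  M: [ 0  0  1]
Echelon form has 2 nonzero rows (pivots: D,m)
Repeat: D,m; free: ℓ
RREF:
  r0: [   1    1    0]
  r1: [   0    0    1]
Fix exponent of ℓ at 1; solve each RREF row for its pivot's exponent:
  r0: exp(D) + (1)·1 = 0 ⇒ exp(D) = -1
  r1: exp(m) + (0)·1 = 0 ⇒ exp(m) = 0
Π_1 = D^-1 · ℓ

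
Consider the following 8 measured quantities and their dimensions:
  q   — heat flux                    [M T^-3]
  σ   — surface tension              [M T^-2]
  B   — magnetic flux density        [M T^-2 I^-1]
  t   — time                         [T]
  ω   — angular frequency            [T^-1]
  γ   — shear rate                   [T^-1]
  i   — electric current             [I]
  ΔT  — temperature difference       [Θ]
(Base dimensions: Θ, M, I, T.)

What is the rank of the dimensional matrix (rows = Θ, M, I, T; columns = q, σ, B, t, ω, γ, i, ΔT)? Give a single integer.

Write exponents as rows Θ,M,I,T / cols q,σ,B,t,ω,γ,i,ΔT:
  Θ: [ 0  0  0  0  0  0  0  1]
  M: [ 1  1  1  0  0  0  0  0]
  I: [ 0  0 -1  0  0  0  1  0]
  T: [-3 -2 -2  1 -1 -1  0  0]
Echelon form has 4 nonzero rows (pivots: q,σ,B,ΔT)

4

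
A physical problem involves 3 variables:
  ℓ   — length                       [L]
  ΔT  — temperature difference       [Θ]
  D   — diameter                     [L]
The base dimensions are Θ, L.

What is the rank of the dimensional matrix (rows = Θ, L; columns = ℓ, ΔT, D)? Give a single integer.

2

Write exponents as rows Θ,L / cols ℓ,ΔT,D:
  Θ: [ 0  1  0]
  L: [ 1  0  1]
RREF → pivots at {ℓ,ΔT} ⇒ r = 2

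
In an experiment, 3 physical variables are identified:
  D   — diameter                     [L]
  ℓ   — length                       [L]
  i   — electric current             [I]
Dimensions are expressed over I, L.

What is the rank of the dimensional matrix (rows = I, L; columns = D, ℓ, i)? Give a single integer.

2

Exponent matrix [I,L] × [D,ℓ,i]:
  I: [ 0  0  1]
  L: [ 1  1  0]
Row reduction gives pivot columns D,i; rank = 2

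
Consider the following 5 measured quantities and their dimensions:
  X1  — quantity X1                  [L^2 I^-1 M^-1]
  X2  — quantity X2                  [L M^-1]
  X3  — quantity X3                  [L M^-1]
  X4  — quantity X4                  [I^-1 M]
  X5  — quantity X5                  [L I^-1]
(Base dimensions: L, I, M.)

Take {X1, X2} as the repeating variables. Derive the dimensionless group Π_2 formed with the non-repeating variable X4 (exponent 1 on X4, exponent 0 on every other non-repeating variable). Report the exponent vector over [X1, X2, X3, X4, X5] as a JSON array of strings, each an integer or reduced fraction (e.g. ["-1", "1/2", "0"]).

Exponent matrix [L,I,M] × [X1,X2,X3,X4,X5]:
  L: [ 2  1  1  0  1]
  I: [-1  0  0 -1 -1]
  M: [-1 -1 -1  1  0]
Row reduction gives pivot columns X1,X2; rank = 2
Pivot set = {X1,X2}, free = {X3,X4,X5}
RREF:
  r0: [   1    0    0    1    1]
  r1: [   0    1    1   -2   -1]
  r2: [   0    0    0    0    0]
Fix exponent of X4 at 1, X3 at 0, X5 at 0; solve each RREF row for its pivot's exponent:
  r0: exp(X1) + (1)·1 = 0 ⇒ exp(X1) = -1
  r1: exp(X2) + (-2)·1 = 0 ⇒ exp(X2) = 2
Π_2 = X1^-1 · X2^2 · X4

["-1", "2", "0", "1", "0"]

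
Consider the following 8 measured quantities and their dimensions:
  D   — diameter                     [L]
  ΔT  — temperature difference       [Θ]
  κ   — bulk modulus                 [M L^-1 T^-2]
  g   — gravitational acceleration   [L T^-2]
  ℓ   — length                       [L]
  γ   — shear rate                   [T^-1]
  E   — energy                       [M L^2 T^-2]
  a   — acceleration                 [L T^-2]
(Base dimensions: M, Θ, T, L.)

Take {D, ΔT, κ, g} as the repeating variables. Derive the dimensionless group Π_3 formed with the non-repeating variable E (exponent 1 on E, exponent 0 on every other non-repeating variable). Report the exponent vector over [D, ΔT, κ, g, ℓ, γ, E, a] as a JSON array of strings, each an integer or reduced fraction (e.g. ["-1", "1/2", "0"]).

Dimensional matrix (M×Θ×T×L by D×ΔT×κ×g×ℓ×γ×E×a):
  M: [ 0  0  1  0  0  0  1  0]
  Θ: [ 0  1  0  0  0  0  0  0]
  T: [ 0  0 -2 -2  0 -1 -2 -2]
  L: [ 1  0 -1  1  1  0  2  1]
Row reduction gives pivot columns D,ΔT,κ,g; rank = 4
Pivot set = {D,ΔT,κ,g}, free = {ℓ,γ,E,a}
RREF:
  r0: [   1    0    0    0    1 -1/2    3    0]
  r1: [   0    1    0    0    0    0    0    0]
  r2: [   0    0    1    0    0    0    1    0]
  r3: [   0    0    0    1    0  1/2    0    1]
Fix exponent of E at 1, ℓ at 0, γ at 0, a at 0; solve each RREF row for its pivot's exponent:
  r0: exp(D) + (3)·1 = 0 ⇒ exp(D) = -3
  r1: exp(ΔT) + (0)·1 = 0 ⇒ exp(ΔT) = 0
  r2: exp(κ) + (1)·1 = 0 ⇒ exp(κ) = -1
  r3: exp(g) + (0)·1 = 0 ⇒ exp(g) = 0
Π_3 = D^-3 · κ^-1 · E

["-3", "0", "-1", "0", "0", "0", "1", "0"]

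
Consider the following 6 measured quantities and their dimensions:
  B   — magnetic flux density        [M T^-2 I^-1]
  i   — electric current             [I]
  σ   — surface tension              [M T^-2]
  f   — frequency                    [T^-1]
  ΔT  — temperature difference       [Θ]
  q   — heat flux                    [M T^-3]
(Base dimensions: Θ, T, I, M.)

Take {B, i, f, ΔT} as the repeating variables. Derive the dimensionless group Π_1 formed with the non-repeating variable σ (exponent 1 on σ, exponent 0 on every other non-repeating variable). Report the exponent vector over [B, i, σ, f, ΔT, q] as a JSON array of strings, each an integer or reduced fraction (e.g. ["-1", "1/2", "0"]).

["-1", "-1", "1", "0", "0", "0"]

Dimensional matrix (Θ×T×I×M by B×i×σ×f×ΔT×q):
  Θ: [ 0  0  0  0  1  0]
  T: [-2  0 -2 -1  0 -3]
  I: [-1  1  0  0  0  0]
  M: [ 1  0  1  0  0  1]
Echelon form has 4 nonzero rows (pivots: B,i,f,ΔT)
Pivot set = {B,i,f,ΔT}, free = {σ,q}
RREF:
  r0: [   1    0    1    0    0    1]
  r1: [   0    1    1    0    0    1]
  r2: [   0    0    0    1    0    1]
  r3: [   0    0    0    0    1    0]
Fix exponent of σ at 1, q at 0; solve each RREF row for its pivot's exponent:
  r0: exp(B) + (1)·1 = 0 ⇒ exp(B) = -1
  r1: exp(i) + (1)·1 = 0 ⇒ exp(i) = -1
  r2: exp(f) + (0)·1 = 0 ⇒ exp(f) = 0
  r3: exp(ΔT) + (0)·1 = 0 ⇒ exp(ΔT) = 0
Π_1 = B^-1 · i^-1 · σ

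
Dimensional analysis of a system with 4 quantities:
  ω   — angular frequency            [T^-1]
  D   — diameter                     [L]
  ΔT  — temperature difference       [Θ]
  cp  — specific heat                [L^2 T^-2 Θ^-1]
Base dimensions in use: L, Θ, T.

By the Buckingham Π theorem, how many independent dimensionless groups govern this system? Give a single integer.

Dimensional matrix (L×Θ×T by ω×D×ΔT×cp):
  L: [ 0  1  0  2]
  Θ: [ 0  0  1 -1]
  T: [-1  0  0 -2]
Row reduction gives pivot columns ω,D,ΔT; rank = 3
n=4, r=3 ⇒ 1 dimensionless group

1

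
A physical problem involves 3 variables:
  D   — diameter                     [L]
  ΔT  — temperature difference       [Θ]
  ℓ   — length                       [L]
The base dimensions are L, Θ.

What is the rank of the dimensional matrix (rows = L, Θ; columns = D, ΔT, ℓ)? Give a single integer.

2

Write exponents as rows L,Θ / cols D,ΔT,ℓ:
  L: [ 1  0  1]
  Θ: [ 0  1  0]
Echelon form has 2 nonzero rows (pivots: D,ΔT)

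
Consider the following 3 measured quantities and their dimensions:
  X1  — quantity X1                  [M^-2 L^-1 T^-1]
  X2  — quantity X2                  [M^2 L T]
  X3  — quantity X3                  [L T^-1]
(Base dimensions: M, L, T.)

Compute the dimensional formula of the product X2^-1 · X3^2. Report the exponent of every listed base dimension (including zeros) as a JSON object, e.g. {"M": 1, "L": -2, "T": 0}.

Write exponents as rows M,L,T / cols X1,X2,X3:
  M: [-2  2  0]
  L: [-1  1  1]
  T: [-1  1 -1]
  [M]: (-1)·2+(2)·0 = -2
  [L]: (-1)·1+(2)·1 = 1
  [T]: (-1)·1+(2)·-1 = -3
⇒ M^-2 L T^-3

{"M": -2, "L": 1, "T": -3}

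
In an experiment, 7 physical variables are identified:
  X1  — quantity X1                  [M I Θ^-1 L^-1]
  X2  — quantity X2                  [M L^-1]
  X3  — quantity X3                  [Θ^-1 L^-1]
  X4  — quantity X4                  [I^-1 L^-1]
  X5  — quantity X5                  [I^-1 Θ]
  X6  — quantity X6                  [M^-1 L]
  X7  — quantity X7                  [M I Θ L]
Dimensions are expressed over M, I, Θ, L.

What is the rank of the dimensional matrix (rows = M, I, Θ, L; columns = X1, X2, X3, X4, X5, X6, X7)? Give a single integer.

3

Exponent matrix [M,I,Θ,L] × [X1,X2,X3,X4,X5,X6,X7]:
  M: [ 1  1  0  0  0 -1  1]
  I: [ 1  0  0 -1 -1  0  1]
  Θ: [-1  0 -1  0  1  0  1]
  L: [-1 -1 -1 -1  0  1  1]
RREF → pivots at {X1,X2,X3} ⇒ r = 3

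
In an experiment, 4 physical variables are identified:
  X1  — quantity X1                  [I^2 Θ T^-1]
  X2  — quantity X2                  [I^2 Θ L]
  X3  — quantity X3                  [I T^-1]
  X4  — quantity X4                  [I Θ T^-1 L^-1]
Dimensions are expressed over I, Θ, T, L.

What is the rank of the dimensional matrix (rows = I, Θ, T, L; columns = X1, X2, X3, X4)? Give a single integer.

Exponent matrix [I,Θ,T,L] × [X1,X2,X3,X4]:
  I: [ 2  2  1  1]
  Θ: [ 1  1  0  1]
  T: [-1  0 -1 -1]
  L: [ 0  1  0 -1]
RREF → pivots at {X1,X2,X3} ⇒ r = 3

3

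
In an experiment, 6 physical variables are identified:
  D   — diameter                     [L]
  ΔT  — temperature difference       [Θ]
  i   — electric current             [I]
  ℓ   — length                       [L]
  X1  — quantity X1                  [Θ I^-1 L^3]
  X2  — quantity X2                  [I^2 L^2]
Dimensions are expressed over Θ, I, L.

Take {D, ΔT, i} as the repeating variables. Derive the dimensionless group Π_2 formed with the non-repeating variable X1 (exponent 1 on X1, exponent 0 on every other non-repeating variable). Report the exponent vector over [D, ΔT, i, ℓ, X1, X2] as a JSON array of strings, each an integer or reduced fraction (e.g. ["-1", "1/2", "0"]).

["-3", "-1", "1", "0", "1", "0"]

Write exponents as rows Θ,I,L / cols D,ΔT,i,ℓ,X1,X2:
  Θ: [ 0  1  0  0  1  0]
  I: [ 0  0  1  0 -1  2]
  L: [ 1  0  0  1  3  2]
RREF → pivots at {D,ΔT,i} ⇒ r = 3
Pivot set = {D,ΔT,i}, free = {ℓ,X1,X2}
RREF:
  r0: [   1    0    0    1    3    2]
  r1: [   0    1    0    0    1    0]
  r2: [   0    0    1    0   -1    2]
Fix exponent of X1 at 1, ℓ at 0, X2 at 0; solve each RREF row for its pivot's exponent:
  r0: exp(D) + (3)·1 = 0 ⇒ exp(D) = -3
  r1: exp(ΔT) + (1)·1 = 0 ⇒ exp(ΔT) = -1
  r2: exp(i) + (-1)·1 = 0 ⇒ exp(i) = 1
Π_2 = D^-3 · ΔT^-1 · i · X1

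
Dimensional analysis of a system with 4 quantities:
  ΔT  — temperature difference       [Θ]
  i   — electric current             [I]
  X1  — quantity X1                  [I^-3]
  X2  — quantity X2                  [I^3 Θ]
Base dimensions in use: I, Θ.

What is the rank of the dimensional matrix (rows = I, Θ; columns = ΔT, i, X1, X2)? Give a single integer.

Write exponents as rows I,Θ / cols ΔT,i,X1,X2:
  I: [ 0  1 -3  3]
  Θ: [ 1  0  0  1]
Echelon form has 2 nonzero rows (pivots: ΔT,i)

2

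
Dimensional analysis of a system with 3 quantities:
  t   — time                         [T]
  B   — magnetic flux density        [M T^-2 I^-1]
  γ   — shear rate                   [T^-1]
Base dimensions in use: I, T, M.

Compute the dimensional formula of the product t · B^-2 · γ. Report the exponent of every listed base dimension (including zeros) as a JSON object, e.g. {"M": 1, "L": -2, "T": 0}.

{"I": 2, "T": 4, "M": -2}

Exponent matrix [I,T,M] × [t,B,γ]:
  I: [ 0 -1  0]
  T: [ 1 -2 -1]
  M: [ 0  1  0]
  [I]: (1)·0+(-2)·-1+(1)·0 = 2
  [T]: (1)·1+(-2)·-2+(1)·-1 = 4
  [M]: (1)·0+(-2)·1+(1)·0 = -2
⇒ I^2 T^4 M^-2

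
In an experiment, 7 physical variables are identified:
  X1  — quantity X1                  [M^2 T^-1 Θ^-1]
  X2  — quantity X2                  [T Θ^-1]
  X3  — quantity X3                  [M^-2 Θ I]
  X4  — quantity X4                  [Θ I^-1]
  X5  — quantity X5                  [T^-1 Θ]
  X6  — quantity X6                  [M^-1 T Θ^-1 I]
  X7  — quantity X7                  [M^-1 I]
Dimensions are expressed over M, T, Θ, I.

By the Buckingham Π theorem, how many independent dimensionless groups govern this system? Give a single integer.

Write exponents as rows M,T,Θ,I / cols X1,X2,X3,X4,X5,X6,X7:
  M: [ 2  0 -2  0  0 -1 -1]
  T: [-1  1  0  0 -1  1  0]
  Θ: [-1 -1  1  1  1 -1  0]
  I: [ 0  0  1 -1  0  1  1]
RREF → pivots at {X1,X2,X3} ⇒ r = 3
7 vars − rank 3 = 4 Π groups

4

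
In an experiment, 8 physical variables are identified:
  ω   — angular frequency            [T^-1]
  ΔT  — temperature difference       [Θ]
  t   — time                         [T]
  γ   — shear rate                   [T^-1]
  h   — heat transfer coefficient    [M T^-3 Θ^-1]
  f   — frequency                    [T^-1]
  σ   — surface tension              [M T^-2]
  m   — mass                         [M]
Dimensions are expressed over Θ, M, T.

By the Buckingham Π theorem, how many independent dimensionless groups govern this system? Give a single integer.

5

Dimensional matrix (Θ×M×T by ω×ΔT×t×γ×h×f×σ×m):
  Θ: [ 0  1  0  0 -1  0  0  0]
  M: [ 0  0  0  0  1  0  1  1]
  T: [-1  0  1 -1 -3 -1 -2  0]
Row reduction gives pivot columns ω,ΔT,h; rank = 3
Π count = n − r = 8 − 3 = 5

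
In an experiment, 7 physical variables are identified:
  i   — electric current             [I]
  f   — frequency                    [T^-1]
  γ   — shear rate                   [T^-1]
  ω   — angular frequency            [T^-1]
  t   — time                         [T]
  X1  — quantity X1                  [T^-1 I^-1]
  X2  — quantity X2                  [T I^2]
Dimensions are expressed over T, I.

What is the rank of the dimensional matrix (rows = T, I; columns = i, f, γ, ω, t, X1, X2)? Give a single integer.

2

Dimensional matrix (T×I by i×f×γ×ω×t×X1×X2):
  T: [ 0 -1 -1 -1  1 -1  1]
  I: [ 1  0  0  0  0 -1  2]
Echelon form has 2 nonzero rows (pivots: i,f)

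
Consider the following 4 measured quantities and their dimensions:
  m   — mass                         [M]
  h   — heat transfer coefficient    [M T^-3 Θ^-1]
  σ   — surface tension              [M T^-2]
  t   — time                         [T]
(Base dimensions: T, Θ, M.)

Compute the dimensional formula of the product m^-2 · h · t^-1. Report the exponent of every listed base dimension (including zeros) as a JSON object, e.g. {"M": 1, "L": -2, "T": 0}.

Exponent matrix [T,Θ,M] × [m,h,σ,t]:
  T: [ 0 -3 -2  1]
  Θ: [ 0 -1  0  0]
  M: [ 1  1  1  0]
  [T]: (-2)·0+(1)·-3+(-1)·1 = -4
  [Θ]: (-2)·0+(1)·-1+(-1)·0 = -1
  [M]: (-2)·1+(1)·1+(-1)·0 = -1
⇒ T^-4 Θ^-1 M^-1

{"T": -4, "Θ": -1, "M": -1}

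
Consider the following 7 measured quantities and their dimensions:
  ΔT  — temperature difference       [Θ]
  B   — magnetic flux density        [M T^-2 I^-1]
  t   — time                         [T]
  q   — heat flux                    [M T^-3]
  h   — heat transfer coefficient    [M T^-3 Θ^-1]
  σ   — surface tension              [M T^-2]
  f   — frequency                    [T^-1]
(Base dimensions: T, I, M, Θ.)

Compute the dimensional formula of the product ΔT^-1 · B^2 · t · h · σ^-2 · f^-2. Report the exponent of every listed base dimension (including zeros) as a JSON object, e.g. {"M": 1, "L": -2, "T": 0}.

{"T": 0, "I": -2, "M": 1, "Θ": -2}

Exponent matrix [T,I,M,Θ] × [ΔT,B,t,q,h,σ,f]:
  T: [ 0 -2  1 -3 -3 -2 -1]
  I: [ 0 -1  0  0  0  0  0]
  M: [ 0  1  0  1  1  1  0]
  Θ: [ 1  0  0  0 -1  0  0]
  [T]: (-1)·0+(2)·-2+(1)·1+(1)·-3+(-2)·-2+(-2)·-1 = 0
  [I]: (-1)·0+(2)·-1+(1)·0+(1)·0+(-2)·0+(-2)·0 = -2
  [M]: (-1)·0+(2)·1+(1)·0+(1)·1+(-2)·1+(-2)·0 = 1
  [Θ]: (-1)·1+(2)·0+(1)·0+(1)·-1+(-2)·0+(-2)·0 = -2
⇒ I^-2 M Θ^-2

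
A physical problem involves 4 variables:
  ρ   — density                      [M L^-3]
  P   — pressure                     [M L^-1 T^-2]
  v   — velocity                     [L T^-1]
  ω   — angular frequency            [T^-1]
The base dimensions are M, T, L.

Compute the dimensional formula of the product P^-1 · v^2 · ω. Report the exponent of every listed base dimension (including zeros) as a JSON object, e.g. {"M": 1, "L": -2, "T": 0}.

Exponent matrix [M,T,L] × [ρ,P,v,ω]:
  M: [ 1  1  0  0]
  T: [ 0 -2 -1 -1]
  L: [-3 -1  1  0]
  [M]: (-1)·1+(2)·0+(1)·0 = -1
  [T]: (-1)·-2+(2)·-1+(1)·-1 = -1
  [L]: (-1)·-1+(2)·1+(1)·0 = 3
⇒ M^-1 T^-1 L^3

{"M": -1, "T": -1, "L": 3}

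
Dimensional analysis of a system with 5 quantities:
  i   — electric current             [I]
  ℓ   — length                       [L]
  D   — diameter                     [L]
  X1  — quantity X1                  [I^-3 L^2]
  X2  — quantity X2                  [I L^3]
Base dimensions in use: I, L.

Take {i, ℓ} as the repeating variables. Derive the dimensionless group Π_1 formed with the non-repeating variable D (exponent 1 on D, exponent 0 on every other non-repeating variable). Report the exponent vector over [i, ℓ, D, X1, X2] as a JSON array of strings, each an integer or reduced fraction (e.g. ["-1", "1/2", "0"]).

Dimensional matrix (I×L by i×ℓ×D×X1×X2):
  I: [ 1  0  0 -3  1]
  L: [ 0  1  1  2  3]
RREF → pivots at {i,ℓ} ⇒ r = 2
Pivot set = {i,ℓ}, free = {D,X1,X2}
RREF:
  r0: [   1    0    0   -3    1]
  r1: [   0    1    1    2    3]
Fix exponent of D at 1, X1 at 0, X2 at 0; solve each RREF row for its pivot's exponent:
  r0: exp(i) + (0)·1 = 0 ⇒ exp(i) = 0
  r1: exp(ℓ) + (1)·1 = 0 ⇒ exp(ℓ) = -1
Π_1 = ℓ^-1 · D

["0", "-1", "1", "0", "0"]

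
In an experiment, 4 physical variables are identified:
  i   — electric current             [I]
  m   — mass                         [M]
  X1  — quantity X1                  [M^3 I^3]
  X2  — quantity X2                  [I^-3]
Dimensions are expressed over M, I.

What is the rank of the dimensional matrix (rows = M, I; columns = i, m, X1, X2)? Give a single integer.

2

Exponent matrix [M,I] × [i,m,X1,X2]:
  M: [ 0  1  3  0]
  I: [ 1  0  3 -3]
RREF → pivots at {i,m} ⇒ r = 2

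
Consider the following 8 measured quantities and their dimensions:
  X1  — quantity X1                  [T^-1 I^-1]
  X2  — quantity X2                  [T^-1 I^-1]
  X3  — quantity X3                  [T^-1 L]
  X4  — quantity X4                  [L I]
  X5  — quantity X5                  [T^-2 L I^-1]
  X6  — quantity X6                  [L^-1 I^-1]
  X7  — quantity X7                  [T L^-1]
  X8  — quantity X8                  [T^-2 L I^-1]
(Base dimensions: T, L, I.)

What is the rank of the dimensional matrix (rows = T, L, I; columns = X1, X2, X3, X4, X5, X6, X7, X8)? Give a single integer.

2

Exponent matrix [T,L,I] × [X1,X2,X3,X4,X5,X6,X7,X8]:
  T: [-1 -1 -1  0 -2  0  1 -2]
  L: [ 0  0  1  1  1 -1 -1  1]
  I: [-1 -1  0  1 -1 -1  0 -1]
Echelon form has 2 nonzero rows (pivots: X1,X3)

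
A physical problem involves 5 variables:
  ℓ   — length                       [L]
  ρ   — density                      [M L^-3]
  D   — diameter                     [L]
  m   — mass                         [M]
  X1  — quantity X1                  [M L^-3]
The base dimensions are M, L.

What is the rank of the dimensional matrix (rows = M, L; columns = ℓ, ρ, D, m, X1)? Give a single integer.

Write exponents as rows M,L / cols ℓ,ρ,D,m,X1:
  M: [ 0  1  0  1  1]
  L: [ 1 -3  1  0 -3]
RREF → pivots at {ℓ,ρ} ⇒ r = 2

2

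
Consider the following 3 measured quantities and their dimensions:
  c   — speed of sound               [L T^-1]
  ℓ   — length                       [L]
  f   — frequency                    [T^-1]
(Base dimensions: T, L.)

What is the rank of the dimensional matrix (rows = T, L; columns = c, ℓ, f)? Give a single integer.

2

Write exponents as rows T,L / cols c,ℓ,f:
  T: [-1  0 -1]
  L: [ 1  1  0]
Row reduction gives pivot columns c,ℓ; rank = 2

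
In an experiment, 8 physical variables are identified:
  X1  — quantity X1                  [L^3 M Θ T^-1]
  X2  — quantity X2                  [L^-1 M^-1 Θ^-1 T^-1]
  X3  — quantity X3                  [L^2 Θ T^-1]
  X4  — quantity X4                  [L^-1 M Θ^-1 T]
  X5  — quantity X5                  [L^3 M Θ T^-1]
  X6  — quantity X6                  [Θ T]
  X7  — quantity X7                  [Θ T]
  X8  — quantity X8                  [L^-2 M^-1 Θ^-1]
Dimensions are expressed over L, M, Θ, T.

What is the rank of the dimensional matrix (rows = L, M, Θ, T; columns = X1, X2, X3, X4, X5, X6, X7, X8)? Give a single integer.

Exponent matrix [L,M,Θ,T] × [X1,X2,X3,X4,X5,X6,X7,X8]:
  L: [ 3 -1  2 -1  3  0  0 -2]
  M: [ 1 -1  0  1  1  0  0 -1]
  Θ: [ 1 -1  1 -1  1  1  1 -1]
  T: [-1 -1 -1  1 -1  1  1  0]
Echelon form has 3 nonzero rows (pivots: X1,X2,X3)

3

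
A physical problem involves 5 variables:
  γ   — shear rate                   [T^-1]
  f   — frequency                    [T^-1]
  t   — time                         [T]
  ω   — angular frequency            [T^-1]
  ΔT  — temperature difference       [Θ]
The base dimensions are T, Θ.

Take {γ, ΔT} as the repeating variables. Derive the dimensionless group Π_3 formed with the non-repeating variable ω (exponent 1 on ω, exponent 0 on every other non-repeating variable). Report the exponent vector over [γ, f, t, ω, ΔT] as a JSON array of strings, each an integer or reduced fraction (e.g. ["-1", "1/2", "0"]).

Exponent matrix [T,Θ] × [γ,f,t,ω,ΔT]:
  T: [-1 -1  1 -1  0]
  Θ: [ 0  0  0  0  1]
Echelon form has 2 nonzero rows (pivots: γ,ΔT)
Pivot set = {γ,ΔT}, free = {f,t,ω}
RREF:
  r0: [   1    1   -1    1    0]
  r1: [   0    0    0    0    1]
Fix exponent of ω at 1, f at 0, t at 0; solve each RREF row for its pivot's exponent:
  r0: exp(γ) + (1)·1 = 0 ⇒ exp(γ) = -1
  r1: exp(ΔT) + (0)·1 = 0 ⇒ exp(ΔT) = 0
Π_3 = γ^-1 · ω

["-1", "0", "0", "1", "0"]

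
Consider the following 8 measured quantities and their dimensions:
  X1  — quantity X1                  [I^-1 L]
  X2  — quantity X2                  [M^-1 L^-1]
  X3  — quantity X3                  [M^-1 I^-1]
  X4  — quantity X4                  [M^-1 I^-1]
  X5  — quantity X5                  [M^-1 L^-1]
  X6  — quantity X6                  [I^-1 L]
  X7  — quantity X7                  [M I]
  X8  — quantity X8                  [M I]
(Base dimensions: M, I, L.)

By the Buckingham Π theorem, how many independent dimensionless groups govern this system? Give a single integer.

Write exponents as rows M,I,L / cols X1,X2,X3,X4,X5,X6,X7,X8:
  M: [ 0 -1 -1 -1 -1  0  1  1]
  I: [-1  0 -1 -1  0 -1  1  1]
  L: [ 1 -1  0  0 -1  1  0  0]
Echelon form has 2 nonzero rows (pivots: X1,X2)
n=8, r=2 ⇒ 6 dimensionless groups

6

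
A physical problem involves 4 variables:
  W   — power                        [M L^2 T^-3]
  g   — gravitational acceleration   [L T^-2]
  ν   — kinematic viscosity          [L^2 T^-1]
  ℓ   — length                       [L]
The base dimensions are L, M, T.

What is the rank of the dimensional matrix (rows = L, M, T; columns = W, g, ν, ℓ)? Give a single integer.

3

Exponent matrix [L,M,T] × [W,g,ν,ℓ]:
  L: [ 2  1  2  1]
  M: [ 1  0  0  0]
  T: [-3 -2 -1  0]
RREF → pivots at {W,g,ν} ⇒ r = 3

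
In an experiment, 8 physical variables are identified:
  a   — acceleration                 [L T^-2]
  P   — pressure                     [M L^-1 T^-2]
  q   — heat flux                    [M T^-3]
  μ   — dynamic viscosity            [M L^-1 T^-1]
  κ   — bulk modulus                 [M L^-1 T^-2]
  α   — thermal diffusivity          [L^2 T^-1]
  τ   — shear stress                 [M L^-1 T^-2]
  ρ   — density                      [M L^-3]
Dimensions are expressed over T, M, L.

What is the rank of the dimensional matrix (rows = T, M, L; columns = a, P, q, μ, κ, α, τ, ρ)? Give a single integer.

3

Exponent matrix [T,M,L] × [a,P,q,μ,κ,α,τ,ρ]:
  T: [-2 -2 -3 -1 -2 -1 -2  0]
  M: [ 0  1  1  1  1  0  1  1]
  L: [ 1 -1  0 -1 -1  2 -1 -3]
Echelon form has 3 nonzero rows (pivots: a,P,q)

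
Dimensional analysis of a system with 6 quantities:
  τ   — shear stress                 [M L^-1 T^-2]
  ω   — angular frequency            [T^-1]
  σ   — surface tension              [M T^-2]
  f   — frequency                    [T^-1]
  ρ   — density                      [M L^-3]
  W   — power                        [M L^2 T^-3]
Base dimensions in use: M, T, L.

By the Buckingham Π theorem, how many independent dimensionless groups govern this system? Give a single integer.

Dimensional matrix (M×T×L by τ×ω×σ×f×ρ×W):
  M: [ 1  0  1  0  1  1]
  T: [-2 -1 -2 -1  0 -3]
  L: [-1  0  0  0 -3  2]
Echelon form has 3 nonzero rows (pivots: τ,ω,σ)
6 vars − rank 3 = 3 Π groups

3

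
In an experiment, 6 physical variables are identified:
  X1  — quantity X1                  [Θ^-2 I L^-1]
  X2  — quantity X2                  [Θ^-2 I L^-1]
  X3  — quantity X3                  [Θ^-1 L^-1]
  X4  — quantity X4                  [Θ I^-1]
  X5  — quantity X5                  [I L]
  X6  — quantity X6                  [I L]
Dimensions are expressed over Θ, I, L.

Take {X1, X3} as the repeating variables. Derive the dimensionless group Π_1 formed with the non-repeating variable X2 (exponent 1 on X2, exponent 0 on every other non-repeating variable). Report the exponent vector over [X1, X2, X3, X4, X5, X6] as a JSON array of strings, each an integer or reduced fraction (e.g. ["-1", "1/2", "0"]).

Dimensional matrix (Θ×I×L by X1×X2×X3×X4×X5×X6):
  Θ: [-2 -2 -1  1  0  0]
  I: [ 1  1  0 -1  1  1]
  L: [-1 -1 -1  0  1  1]
Row reduction gives pivot columns X1,X3; rank = 2
Repeat: X1,X3; free: X2,X4,X5,X6
RREF:
  r0: [   1    1    0   -1    1    1]
  r1: [   0    0    1    1   -2   -2]
  r2: [   0    0    0    0    0    0]
Fix exponent of X2 at 1, X4 at 0, X5 at 0, X6 at 0; solve each RREF row for its pivot's exponent:
  r0: exp(X1) + (1)·1 = 0 ⇒ exp(X1) = -1
  r1: exp(X3) + (0)·1 = 0 ⇒ exp(X3) = 0
Π_1 = X1^-1 · X2

["-1", "1", "0", "0", "0", "0"]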